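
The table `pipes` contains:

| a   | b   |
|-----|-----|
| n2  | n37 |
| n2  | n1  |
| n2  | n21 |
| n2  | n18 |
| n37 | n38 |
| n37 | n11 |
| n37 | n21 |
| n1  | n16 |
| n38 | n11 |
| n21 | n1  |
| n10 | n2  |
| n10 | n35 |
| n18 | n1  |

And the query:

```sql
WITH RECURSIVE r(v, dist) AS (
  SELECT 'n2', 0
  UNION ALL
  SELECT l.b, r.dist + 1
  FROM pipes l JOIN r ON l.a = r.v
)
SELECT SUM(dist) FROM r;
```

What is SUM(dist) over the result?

32

Base: (n2, dist=0).
Iteration 1: edges from {n2} -> (n1, dist=1), (n18, dist=1), (n21, dist=1), (n37, dist=1).
Iteration 2: edges from {n1,n18,n21,n37} -> (n1, dist=2) x2, (n11, dist=2), (n16, dist=2), (n21, dist=2), (n38, dist=2). [UNION ALL keeps all 6 new rows, including repeats]
Iteration 3: edges from {n1,n11,n16,n21,n38} -> (n1, dist=3), (n11, dist=3), (n16, dist=3) x2. [UNION ALL keeps all 4 new rows, including repeats]
Iteration 4: edges from {n1,n11,n16} -> (n16, dist=4).
Iteration 5: no outgoing edges from {n16}; recursion stops.
SUM(dist) = 0 + 1 + 1 + 1 + 1 + 2 + 2 + 2 + 2 + 2 + 2 + 3 + 3 + 3 + 3 + 4 = 32.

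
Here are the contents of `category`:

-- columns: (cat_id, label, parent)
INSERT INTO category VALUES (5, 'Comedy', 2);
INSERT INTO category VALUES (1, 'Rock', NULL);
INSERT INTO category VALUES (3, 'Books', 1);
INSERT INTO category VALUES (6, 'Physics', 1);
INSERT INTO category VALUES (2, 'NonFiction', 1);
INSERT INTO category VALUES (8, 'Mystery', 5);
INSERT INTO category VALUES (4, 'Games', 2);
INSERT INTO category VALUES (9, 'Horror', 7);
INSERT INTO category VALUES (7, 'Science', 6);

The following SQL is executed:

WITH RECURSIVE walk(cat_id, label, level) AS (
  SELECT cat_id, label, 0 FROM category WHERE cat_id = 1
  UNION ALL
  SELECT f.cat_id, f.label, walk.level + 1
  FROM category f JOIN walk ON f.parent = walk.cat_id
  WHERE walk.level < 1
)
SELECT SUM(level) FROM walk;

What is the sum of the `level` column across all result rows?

Base: cat_id=1 (Rock) at level 0.
Iteration 1: rows with parent in {1} -> NonFiction (id 2, level 1), Books (id 3, level 1), Physics (id 6, level 1).
Iteration 2: level < 1 fails for all current rows; recursion stops.
SUM(level) = 0 + 1 + 1 + 1 = 3.

3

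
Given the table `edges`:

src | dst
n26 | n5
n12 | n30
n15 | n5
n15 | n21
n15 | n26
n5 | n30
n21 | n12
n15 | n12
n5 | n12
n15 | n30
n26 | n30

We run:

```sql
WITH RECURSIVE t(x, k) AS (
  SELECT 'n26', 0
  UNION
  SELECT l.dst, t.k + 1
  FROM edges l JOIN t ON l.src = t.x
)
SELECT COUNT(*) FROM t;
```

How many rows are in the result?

6

Base: (n26, k=0).
Iteration 1: edges from {n26} -> (n30, k=1), (n5, k=1).
Iteration 2: edges from {n30,n5} -> (n12, k=2), (n30, k=2).
Iteration 3: edges from {n12,n30} -> (n30, k=3).
Iteration 4: no outgoing edges from {n30}; recursion stops.
Total rows emitted: 6.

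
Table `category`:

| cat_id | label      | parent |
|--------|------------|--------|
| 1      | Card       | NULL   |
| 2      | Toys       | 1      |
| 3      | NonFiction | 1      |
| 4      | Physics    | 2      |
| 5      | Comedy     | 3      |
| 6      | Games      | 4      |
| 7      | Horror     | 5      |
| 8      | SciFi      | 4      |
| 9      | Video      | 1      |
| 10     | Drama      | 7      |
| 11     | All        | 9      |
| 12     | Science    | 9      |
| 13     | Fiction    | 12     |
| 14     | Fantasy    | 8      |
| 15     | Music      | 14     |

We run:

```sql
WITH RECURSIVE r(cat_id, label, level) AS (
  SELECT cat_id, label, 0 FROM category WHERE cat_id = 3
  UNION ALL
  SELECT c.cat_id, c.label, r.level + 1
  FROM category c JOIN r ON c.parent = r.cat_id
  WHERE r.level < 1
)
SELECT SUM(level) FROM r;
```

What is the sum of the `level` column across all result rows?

Base: cat_id=3 (NonFiction) at level 0.
Iteration 1: rows with parent in {3} -> Comedy (id 5, level 1).
Iteration 2: level < 1 fails for all current rows; recursion stops.
SUM(level) = 0 + 1 = 1.

1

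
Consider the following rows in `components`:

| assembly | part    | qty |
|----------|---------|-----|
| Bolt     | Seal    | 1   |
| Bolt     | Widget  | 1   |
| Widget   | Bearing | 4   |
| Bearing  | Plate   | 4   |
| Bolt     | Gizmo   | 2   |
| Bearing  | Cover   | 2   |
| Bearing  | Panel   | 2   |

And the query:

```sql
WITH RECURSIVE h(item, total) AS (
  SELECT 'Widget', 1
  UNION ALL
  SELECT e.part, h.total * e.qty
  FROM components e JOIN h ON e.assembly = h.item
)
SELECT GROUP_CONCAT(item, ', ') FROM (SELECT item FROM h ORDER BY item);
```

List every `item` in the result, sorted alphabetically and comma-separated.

Bearing, Cover, Panel, Plate, Widget

Base: (Widget, total=1).
Iteration 1: components of {Widget} -> Bearing = 1*4 = 4.
Iteration 2: components of {Bearing} -> Cover = 4*2 = 8, Panel = 4*2 = 8, Plate = 4*4 = 16.
Iteration 3: no further components; recursion stops.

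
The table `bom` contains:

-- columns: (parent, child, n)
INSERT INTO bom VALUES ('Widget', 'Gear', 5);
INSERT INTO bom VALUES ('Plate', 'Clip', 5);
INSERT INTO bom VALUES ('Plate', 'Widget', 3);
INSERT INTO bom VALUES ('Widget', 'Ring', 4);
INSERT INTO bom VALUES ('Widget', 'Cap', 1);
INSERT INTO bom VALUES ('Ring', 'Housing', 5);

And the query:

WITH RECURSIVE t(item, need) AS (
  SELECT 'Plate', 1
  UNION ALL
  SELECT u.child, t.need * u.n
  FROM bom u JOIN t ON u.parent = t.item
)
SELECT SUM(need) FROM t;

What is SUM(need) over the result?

Base: (Plate, need=1).
Iteration 1: components of {Plate} -> Clip = 1*5 = 5, Widget = 1*3 = 3.
Iteration 2: components of {Clip,Widget} -> Cap = 3*1 = 3, Gear = 3*5 = 15, Ring = 3*4 = 12.
Iteration 3: components of {Cap,Gear,Ring} -> Housing = 12*5 = 60.
Iteration 4: no further components; recursion stops.
SUM(need) = 1 + 3 + 5 + 12 + 3 + 15 + 60 = 99.

99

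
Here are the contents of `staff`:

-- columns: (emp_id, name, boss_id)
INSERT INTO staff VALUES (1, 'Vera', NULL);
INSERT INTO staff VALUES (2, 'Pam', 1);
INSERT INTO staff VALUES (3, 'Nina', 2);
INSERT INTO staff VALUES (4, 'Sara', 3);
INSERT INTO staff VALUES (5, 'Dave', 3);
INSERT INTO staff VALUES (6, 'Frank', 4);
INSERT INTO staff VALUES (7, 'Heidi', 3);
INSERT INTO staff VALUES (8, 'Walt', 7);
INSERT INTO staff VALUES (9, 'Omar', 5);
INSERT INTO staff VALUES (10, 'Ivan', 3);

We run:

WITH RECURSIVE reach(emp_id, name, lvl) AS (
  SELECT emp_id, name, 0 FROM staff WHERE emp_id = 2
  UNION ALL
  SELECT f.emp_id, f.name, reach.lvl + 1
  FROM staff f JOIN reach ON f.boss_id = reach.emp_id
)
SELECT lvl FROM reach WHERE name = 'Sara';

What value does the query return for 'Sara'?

Base: emp_id=2 (Pam) at lvl 0.
Iteration 1: rows with boss_id in {2} -> Nina (id 3, lvl 1).
Iteration 2: rows with boss_id in {3} -> Sara (id 4, lvl 2), Dave (id 5, lvl 2), Heidi (id 7, lvl 2), Ivan (id 10, lvl 2).
Iteration 3: rows with boss_id in {4,5,7,10} -> Frank (id 6, lvl 3), Walt (id 8, lvl 3), Omar (id 9, lvl 3).
Iteration 4: no rows with boss_id in {6,8,9}; recursion stops.

2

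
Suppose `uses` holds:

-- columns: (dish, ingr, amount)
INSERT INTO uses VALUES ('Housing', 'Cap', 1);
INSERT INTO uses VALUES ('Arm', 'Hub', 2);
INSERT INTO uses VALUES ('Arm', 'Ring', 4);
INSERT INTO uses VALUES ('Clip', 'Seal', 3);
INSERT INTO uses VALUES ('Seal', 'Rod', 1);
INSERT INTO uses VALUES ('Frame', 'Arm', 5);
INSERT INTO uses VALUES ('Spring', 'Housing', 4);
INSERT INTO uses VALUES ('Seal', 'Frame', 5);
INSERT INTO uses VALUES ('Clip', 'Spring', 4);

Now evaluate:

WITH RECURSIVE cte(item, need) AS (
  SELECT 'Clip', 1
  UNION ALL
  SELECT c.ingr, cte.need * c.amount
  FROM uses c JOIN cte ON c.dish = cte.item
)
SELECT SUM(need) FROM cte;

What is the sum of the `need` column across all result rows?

Base: (Clip, need=1).
Iteration 1: components of {Clip} -> Seal = 1*3 = 3, Spring = 1*4 = 4.
Iteration 2: components of {Seal,Spring} -> Frame = 3*5 = 15, Housing = 4*4 = 16, Rod = 3*1 = 3.
Iteration 3: components of {Frame,Housing,Rod} -> Arm = 15*5 = 75, Cap = 16*1 = 16.
Iteration 4: components of {Arm,Cap} -> Hub = 75*2 = 150, Ring = 75*4 = 300.
Iteration 5: no further components; recursion stops.
SUM(need) = 1 + 4 + 3 + 16 + 3 + 15 + 16 + 75 + 300 + 150 = 583.

583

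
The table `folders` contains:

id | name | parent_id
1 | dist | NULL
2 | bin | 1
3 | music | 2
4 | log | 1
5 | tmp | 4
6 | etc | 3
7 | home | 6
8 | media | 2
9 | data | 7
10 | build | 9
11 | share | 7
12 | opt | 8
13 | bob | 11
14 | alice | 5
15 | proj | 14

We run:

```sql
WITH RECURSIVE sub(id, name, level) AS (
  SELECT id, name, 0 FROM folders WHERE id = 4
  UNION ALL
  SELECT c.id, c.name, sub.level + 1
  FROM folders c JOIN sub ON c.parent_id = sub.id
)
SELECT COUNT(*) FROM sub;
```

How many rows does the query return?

Base: id=4 (log) at level 0.
Iteration 1: rows with parent_id in {4} -> tmp (id 5, level 1).
Iteration 2: rows with parent_id in {5} -> alice (id 14, level 2).
Iteration 3: rows with parent_id in {14} -> proj (id 15, level 3).
Iteration 4: no rows with parent_id in {15}; recursion stops.
Total rows emitted: 4.

4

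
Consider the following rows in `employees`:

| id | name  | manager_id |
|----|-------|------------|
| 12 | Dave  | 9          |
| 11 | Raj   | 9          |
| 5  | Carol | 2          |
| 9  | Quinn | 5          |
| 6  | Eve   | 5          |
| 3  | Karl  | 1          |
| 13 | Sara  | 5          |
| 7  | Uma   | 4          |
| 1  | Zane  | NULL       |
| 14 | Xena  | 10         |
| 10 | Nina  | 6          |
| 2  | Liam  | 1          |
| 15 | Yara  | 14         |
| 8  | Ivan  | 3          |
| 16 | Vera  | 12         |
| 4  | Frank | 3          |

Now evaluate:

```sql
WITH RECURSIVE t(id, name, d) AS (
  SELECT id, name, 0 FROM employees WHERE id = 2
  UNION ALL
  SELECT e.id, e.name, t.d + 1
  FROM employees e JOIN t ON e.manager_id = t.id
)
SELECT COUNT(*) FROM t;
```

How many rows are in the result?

11

Base: id=2 (Liam) at d 0.
Iteration 1: rows with manager_id in {2} -> Carol (id 5, d 1).
Iteration 2: rows with manager_id in {5} -> Eve (id 6, d 2), Quinn (id 9, d 2), Sara (id 13, d 2).
Iteration 3: rows with manager_id in {6,9,13} -> Nina (id 10, d 3), Raj (id 11, d 3), Dave (id 12, d 3).
Iteration 4: rows with manager_id in {10,11,12} -> Xena (id 14, d 4), Vera (id 16, d 4).
Iteration 5: rows with manager_id in {14,16} -> Yara (id 15, d 5).
Iteration 6: no rows with manager_id in {15}; recursion stops.
Total rows emitted: 11.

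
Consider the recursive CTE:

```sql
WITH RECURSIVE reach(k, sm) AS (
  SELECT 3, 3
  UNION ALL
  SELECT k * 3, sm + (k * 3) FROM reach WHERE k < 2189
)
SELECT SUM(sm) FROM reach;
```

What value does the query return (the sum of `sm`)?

Base: k=3, sm=3.
Iteration 1: 3 < 2189 holds -> k = 3 * 3 = 9, sm = 3 + 9 = 12.
Iteration 2: 9 < 2189 holds -> k = 9 * 3 = 27, sm = 12 + 27 = 39.
Iteration 3: 27 < 2189 holds -> k = 27 * 3 = 81, sm = 39 + 81 = 120.
Iteration 4: 81 < 2189 holds -> k = 81 * 3 = 243, sm = 120 + 243 = 363.
Iteration 5: 243 < 2189 holds -> k = 243 * 3 = 729, sm = 363 + 729 = 1092.
Iteration 6: 729 < 2189 holds -> k = 729 * 3 = 2187, sm = 1092 + 2187 = 3279.
Iteration 7: 2187 < 2189 holds -> k = 2187 * 3 = 6561, sm = 3279 + 6561 = 9840.
Iteration 8: 6561 < 2189 fails; recursion stops.
SUM(sm) = 3 + 12 + 39 + 120 + 363 + 1092 + 3279 + 9840 = 14748.

14748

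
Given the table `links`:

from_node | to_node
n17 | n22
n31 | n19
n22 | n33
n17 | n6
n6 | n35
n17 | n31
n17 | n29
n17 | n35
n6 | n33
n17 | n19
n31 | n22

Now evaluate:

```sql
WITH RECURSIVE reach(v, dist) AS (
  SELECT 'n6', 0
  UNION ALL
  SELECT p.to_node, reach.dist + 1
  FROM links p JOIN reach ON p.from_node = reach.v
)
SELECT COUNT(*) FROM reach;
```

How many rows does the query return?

3

Base: (n6, dist=0).
Iteration 1: edges from {n6} -> (n33, dist=1), (n35, dist=1).
Iteration 2: no outgoing edges from {n33,n35}; recursion stops.
Total rows emitted: 3.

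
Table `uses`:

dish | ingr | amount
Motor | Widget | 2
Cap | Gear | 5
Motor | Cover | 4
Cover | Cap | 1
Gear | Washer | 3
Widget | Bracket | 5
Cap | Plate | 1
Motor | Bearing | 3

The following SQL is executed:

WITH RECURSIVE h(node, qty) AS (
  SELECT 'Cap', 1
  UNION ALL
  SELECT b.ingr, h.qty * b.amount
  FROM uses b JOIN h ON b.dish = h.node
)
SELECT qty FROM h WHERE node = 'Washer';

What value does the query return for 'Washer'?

Base: (Cap, qty=1).
Iteration 1: components of {Cap} -> Gear = 1*5 = 5, Plate = 1*1 = 1.
Iteration 2: components of {Gear,Plate} -> Washer = 5*3 = 15.
Iteration 3: no further components; recursion stops.

15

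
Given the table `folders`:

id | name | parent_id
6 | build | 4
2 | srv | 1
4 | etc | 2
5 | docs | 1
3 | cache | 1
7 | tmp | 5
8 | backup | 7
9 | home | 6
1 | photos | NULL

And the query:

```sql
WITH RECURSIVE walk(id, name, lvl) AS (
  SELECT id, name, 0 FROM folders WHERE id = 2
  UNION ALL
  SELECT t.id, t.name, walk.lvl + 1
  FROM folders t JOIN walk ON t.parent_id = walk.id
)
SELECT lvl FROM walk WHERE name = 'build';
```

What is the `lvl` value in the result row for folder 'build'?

Base: id=2 (srv) at lvl 0.
Iteration 1: rows with parent_id in {2} -> etc (id 4, lvl 1).
Iteration 2: rows with parent_id in {4} -> build (id 6, lvl 2).
Iteration 3: rows with parent_id in {6} -> home (id 9, lvl 3).
Iteration 4: no rows with parent_id in {9}; recursion stops.

2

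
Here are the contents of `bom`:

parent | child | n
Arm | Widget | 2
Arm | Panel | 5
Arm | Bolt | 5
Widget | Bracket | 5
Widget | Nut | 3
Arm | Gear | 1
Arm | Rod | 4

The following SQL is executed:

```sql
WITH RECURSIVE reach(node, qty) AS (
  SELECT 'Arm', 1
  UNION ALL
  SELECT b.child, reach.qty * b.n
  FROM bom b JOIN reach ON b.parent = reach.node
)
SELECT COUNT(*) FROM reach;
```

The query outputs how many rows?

Base: (Arm, qty=1).
Iteration 1: components of {Arm} -> Bolt = 1*5 = 5, Gear = 1*1 = 1, Panel = 1*5 = 5, Rod = 1*4 = 4, Widget = 1*2 = 2.
Iteration 2: components of {Bolt,Gear,Panel,Rod,Widget} -> Bracket = 2*5 = 10, Nut = 2*3 = 6.
Iteration 3: no further components; recursion stops.
Total rows emitted: 8.

8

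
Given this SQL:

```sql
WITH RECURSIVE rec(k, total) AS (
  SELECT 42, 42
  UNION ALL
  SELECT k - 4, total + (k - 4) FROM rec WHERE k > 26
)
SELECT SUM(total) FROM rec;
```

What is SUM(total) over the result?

550

Base: k=42, total=42.
Iteration 1: 42 > 26 holds -> k = 42 - 4 = 38, total = 42 + 38 = 80.
Iteration 2: 38 > 26 holds -> k = 38 - 4 = 34, total = 80 + 34 = 114.
Iteration 3: 34 > 26 holds -> k = 34 - 4 = 30, total = 114 + 30 = 144.
Iteration 4: 30 > 26 holds -> k = 30 - 4 = 26, total = 144 + 26 = 170.
Iteration 5: 26 > 26 fails; recursion stops.
SUM(total) = 42 + 80 + 114 + 144 + 170 = 550.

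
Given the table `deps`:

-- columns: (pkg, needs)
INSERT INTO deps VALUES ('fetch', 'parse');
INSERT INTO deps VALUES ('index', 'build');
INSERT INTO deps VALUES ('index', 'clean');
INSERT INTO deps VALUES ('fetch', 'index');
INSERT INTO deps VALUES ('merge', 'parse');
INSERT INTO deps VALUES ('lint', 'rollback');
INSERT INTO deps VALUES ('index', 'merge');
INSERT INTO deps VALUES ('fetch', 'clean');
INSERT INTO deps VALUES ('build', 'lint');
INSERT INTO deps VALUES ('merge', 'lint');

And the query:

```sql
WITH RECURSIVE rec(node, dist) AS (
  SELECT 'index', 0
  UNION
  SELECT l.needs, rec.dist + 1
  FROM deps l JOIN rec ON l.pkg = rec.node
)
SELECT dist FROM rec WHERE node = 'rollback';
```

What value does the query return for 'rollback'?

3

Base: (index, dist=0).
Iteration 1: edges from {index} -> (build, dist=1), (clean, dist=1), (merge, dist=1).
Iteration 2: edges from {build,clean,merge} -> (lint, dist=2), (parse, dist=2). [UNION drops 1 duplicate row(s)]
Iteration 3: edges from {lint,parse} -> (rollback, dist=3).
Iteration 4: no outgoing edges from {rollback}; recursion stops.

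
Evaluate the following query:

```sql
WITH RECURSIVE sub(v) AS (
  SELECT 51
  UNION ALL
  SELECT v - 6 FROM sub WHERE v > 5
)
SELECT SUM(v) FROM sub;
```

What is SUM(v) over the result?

243

Base: v=51.
Iteration 1: 51 > 5 holds -> v = 51 - 6 = 45.
Iteration 2: 45 > 5 holds -> v = 45 - 6 = 39.
Iteration 3: 39 > 5 holds -> v = 39 - 6 = 33.
Iteration 4: 33 > 5 holds -> v = 33 - 6 = 27.
Iteration 5: 27 > 5 holds -> v = 27 - 6 = 21.
Iteration 6: 21 > 5 holds -> v = 21 - 6 = 15.
Iteration 7: 15 > 5 holds -> v = 15 - 6 = 9.
Iteration 8: 9 > 5 holds -> v = 9 - 6 = 3.
Iteration 9: 3 > 5 fails; recursion stops.
SUM(v) = 51 + 45 + 39 + 33 + 27 + 21 + 15 + 9 + 3 = 243.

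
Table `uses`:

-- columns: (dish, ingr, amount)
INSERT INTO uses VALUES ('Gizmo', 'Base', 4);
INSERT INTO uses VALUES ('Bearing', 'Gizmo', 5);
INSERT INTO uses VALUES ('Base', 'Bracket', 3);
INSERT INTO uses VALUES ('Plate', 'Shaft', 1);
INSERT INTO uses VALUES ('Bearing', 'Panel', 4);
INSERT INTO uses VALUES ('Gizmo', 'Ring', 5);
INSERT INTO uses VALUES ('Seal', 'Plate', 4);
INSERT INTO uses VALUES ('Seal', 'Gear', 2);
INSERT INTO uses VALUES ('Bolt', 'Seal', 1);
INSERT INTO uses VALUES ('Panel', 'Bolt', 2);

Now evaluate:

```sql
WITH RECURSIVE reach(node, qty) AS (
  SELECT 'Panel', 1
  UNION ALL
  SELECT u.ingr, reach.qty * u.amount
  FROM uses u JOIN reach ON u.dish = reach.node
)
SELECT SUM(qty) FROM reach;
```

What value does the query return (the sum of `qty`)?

25

Base: (Panel, qty=1).
Iteration 1: components of {Panel} -> Bolt = 1*2 = 2.
Iteration 2: components of {Bolt} -> Seal = 2*1 = 2.
Iteration 3: components of {Seal} -> Gear = 2*2 = 4, Plate = 2*4 = 8.
Iteration 4: components of {Gear,Plate} -> Shaft = 8*1 = 8.
Iteration 5: no further components; recursion stops.
SUM(qty) = 1 + 2 + 2 + 8 + 4 + 8 = 25.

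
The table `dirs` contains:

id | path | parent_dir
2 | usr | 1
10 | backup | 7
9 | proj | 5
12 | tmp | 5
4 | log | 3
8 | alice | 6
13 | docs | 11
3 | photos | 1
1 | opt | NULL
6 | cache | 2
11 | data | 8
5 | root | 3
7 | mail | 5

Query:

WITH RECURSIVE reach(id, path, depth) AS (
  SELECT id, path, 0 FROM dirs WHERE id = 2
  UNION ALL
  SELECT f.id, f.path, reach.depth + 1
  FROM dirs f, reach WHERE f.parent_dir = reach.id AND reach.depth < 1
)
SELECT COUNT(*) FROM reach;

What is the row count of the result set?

Base: id=2 (usr) at depth 0.
Iteration 1: rows with parent_dir in {2} -> cache (id 6, depth 1).
Iteration 2: depth < 1 fails for all current rows; recursion stops.
Total rows emitted: 2.

2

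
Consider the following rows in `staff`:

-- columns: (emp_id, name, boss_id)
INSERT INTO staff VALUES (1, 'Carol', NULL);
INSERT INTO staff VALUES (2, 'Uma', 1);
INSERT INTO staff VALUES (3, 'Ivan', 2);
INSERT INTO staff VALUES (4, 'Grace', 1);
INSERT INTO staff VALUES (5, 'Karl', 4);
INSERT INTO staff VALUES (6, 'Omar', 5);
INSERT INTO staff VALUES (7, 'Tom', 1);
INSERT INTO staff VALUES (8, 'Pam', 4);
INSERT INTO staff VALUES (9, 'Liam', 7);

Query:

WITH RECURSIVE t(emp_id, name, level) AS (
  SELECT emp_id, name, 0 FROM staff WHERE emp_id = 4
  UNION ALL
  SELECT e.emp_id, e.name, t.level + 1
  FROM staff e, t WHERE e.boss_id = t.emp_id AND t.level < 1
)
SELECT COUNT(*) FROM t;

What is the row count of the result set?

3

Base: emp_id=4 (Grace) at level 0.
Iteration 1: rows with boss_id in {4} -> Karl (id 5, level 1), Pam (id 8, level 1).
Iteration 2: level < 1 fails for all current rows; recursion stops.
Total rows emitted: 3.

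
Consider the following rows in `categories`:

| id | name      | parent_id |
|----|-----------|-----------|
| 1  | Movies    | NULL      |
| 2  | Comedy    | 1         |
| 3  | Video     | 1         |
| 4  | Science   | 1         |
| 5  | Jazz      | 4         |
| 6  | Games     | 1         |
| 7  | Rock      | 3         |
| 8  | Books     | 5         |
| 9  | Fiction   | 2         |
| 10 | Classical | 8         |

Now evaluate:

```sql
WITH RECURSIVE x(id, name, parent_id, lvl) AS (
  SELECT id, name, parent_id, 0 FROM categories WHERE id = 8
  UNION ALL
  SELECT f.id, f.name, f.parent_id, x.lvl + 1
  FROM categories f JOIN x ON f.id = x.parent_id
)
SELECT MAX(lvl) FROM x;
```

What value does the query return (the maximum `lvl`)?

3

Base: id=8 (Books), parent_id=5, lvl 0.
Iteration 1: join on id=5 -> Jazz (id 5, parent_id=4, lvl 1).
Iteration 2: join on id=4 -> Science (id 4, parent_id=1, lvl 2).
Iteration 3: join on id=1 -> Movies (id 1, parent_id=NULL, lvl 3).
Iteration 4: parent_id is NULL; no match; recursion stops.
lvl values: 0, 1, 2, 3; the maximum is 3.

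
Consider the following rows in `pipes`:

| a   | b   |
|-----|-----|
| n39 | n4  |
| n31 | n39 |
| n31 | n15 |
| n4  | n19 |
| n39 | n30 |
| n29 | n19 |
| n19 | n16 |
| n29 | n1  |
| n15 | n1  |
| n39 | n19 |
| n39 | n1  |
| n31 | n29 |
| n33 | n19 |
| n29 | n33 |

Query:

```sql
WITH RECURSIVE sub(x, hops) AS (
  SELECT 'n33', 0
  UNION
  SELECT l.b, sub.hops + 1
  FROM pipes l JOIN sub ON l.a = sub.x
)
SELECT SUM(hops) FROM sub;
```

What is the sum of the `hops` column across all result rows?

3

Base: (n33, hops=0).
Iteration 1: edges from {n33} -> (n19, hops=1).
Iteration 2: edges from {n19} -> (n16, hops=2).
Iteration 3: no outgoing edges from {n16}; recursion stops.
SUM(hops) = 0 + 1 + 2 = 3.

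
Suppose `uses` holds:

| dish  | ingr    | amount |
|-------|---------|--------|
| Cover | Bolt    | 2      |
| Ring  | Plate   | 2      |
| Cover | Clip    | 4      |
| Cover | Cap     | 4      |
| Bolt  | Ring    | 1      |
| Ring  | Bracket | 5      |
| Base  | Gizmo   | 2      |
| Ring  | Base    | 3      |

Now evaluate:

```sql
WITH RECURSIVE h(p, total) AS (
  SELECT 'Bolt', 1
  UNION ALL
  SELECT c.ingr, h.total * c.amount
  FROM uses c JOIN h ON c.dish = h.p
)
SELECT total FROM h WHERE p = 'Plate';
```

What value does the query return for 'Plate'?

2

Base: (Bolt, total=1).
Iteration 1: components of {Bolt} -> Ring = 1*1 = 1.
Iteration 2: components of {Ring} -> Base = 1*3 = 3, Bracket = 1*5 = 5, Plate = 1*2 = 2.
Iteration 3: components of {Base,Bracket,Plate} -> Gizmo = 3*2 = 6.
Iteration 4: no further components; recursion stops.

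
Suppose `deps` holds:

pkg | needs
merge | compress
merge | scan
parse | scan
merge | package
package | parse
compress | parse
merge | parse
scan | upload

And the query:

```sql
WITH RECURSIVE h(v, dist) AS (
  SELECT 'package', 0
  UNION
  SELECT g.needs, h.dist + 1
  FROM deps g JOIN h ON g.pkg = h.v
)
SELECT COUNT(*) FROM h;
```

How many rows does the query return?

Base: (package, dist=0).
Iteration 1: edges from {package} -> (parse, dist=1).
Iteration 2: edges from {parse} -> (scan, dist=2).
Iteration 3: edges from {scan} -> (upload, dist=3).
Iteration 4: no outgoing edges from {upload}; recursion stops.
Total rows emitted: 4.

4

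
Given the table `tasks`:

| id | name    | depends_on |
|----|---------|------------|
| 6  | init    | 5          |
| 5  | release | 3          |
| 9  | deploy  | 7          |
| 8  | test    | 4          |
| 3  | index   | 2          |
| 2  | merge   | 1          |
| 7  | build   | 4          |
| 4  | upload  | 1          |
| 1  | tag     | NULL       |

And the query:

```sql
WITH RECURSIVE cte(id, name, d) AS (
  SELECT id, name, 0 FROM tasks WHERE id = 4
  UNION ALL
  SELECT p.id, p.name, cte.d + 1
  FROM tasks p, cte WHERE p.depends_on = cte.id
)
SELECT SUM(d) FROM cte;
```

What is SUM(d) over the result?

4

Base: id=4 (upload) at d 0.
Iteration 1: rows with depends_on in {4} -> build (id 7, d 1), test (id 8, d 1).
Iteration 2: rows with depends_on in {7,8} -> deploy (id 9, d 2).
Iteration 3: no rows with depends_on in {9}; recursion stops.
SUM(d) = 0 + 1 + 1 + 2 = 4.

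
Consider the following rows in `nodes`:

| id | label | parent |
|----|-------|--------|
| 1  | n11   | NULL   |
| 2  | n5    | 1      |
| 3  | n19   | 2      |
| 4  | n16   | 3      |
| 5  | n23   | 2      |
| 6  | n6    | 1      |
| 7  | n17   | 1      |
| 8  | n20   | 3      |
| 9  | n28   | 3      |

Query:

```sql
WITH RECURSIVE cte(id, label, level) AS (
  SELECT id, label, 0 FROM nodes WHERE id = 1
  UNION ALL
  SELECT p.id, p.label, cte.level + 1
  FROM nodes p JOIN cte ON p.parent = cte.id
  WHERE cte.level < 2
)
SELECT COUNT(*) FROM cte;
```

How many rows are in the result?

6

Base: id=1 (n11) at level 0.
Iteration 1: rows with parent in {1} -> n5 (id 2, level 1), n6 (id 6, level 1), n17 (id 7, level 1).
Iteration 2: rows with parent in {2,6,7} -> n19 (id 3, level 2), n23 (id 5, level 2).
Iteration 3: level < 2 fails for all current rows; recursion stops.
Total rows emitted: 6.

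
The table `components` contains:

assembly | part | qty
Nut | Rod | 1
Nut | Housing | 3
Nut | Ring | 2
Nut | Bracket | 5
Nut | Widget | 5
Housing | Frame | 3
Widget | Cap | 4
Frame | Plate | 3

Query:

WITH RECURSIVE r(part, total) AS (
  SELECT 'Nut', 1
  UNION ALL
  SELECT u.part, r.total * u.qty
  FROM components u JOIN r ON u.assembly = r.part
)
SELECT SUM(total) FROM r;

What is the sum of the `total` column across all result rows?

Base: (Nut, total=1).
Iteration 1: components of {Nut} -> Bracket = 1*5 = 5, Housing = 1*3 = 3, Ring = 1*2 = 2, Rod = 1*1 = 1, Widget = 1*5 = 5.
Iteration 2: components of {Bracket,Housing,Ring,Rod,Widget} -> Cap = 5*4 = 20, Frame = 3*3 = 9.
Iteration 3: components of {Cap,Frame} -> Plate = 9*3 = 27.
Iteration 4: no further components; recursion stops.
SUM(total) = 1 + 1 + 3 + 2 + 5 + 5 + 9 + 20 + 27 = 73.

73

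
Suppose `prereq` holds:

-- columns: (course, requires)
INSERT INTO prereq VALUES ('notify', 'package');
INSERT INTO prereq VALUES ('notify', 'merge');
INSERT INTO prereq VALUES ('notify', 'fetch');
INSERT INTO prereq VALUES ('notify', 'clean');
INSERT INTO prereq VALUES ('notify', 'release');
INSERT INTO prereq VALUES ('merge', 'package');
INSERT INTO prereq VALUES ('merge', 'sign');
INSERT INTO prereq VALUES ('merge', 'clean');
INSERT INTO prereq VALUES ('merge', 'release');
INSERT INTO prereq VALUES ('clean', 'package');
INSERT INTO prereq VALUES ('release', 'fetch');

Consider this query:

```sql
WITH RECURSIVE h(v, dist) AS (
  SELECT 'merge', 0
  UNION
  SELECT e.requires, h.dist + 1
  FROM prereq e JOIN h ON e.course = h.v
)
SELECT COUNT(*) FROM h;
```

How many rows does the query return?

7

Base: (merge, dist=0).
Iteration 1: edges from {merge} -> (clean, dist=1), (package, dist=1), (release, dist=1), (sign, dist=1).
Iteration 2: edges from {clean,package,release,sign} -> (fetch, dist=2), (package, dist=2).
Iteration 3: no outgoing edges from {fetch,package}; recursion stops.
Total rows emitted: 7.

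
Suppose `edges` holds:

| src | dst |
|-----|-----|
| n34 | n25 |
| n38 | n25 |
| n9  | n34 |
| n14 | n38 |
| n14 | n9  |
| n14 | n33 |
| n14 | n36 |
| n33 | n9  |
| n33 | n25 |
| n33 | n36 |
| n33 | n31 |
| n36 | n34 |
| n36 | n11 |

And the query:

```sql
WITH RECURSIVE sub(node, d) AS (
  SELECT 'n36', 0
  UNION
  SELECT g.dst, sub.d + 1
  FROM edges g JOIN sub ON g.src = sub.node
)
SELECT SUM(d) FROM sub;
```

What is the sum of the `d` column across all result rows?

4

Base: (n36, d=0).
Iteration 1: edges from {n36} -> (n11, d=1), (n34, d=1).
Iteration 2: edges from {n11,n34} -> (n25, d=2).
Iteration 3: no outgoing edges from {n25}; recursion stops.
SUM(d) = 0 + 1 + 1 + 2 = 4.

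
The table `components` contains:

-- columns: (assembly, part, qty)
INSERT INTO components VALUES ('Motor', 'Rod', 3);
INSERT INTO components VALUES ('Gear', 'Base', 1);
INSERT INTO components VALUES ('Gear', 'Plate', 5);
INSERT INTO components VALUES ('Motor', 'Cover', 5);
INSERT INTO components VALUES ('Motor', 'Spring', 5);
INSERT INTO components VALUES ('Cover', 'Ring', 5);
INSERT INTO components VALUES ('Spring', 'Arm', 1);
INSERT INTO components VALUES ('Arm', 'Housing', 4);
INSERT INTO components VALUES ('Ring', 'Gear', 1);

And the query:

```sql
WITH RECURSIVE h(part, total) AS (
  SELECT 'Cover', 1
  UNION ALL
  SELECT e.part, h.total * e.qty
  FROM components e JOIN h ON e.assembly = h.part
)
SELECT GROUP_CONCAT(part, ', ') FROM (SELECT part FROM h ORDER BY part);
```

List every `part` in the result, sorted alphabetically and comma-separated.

Base, Cover, Gear, Plate, Ring

Base: (Cover, total=1).
Iteration 1: components of {Cover} -> Ring = 1*5 = 5.
Iteration 2: components of {Ring} -> Gear = 5*1 = 5.
Iteration 3: components of {Gear} -> Base = 5*1 = 5, Plate = 5*5 = 25.
Iteration 4: no further components; recursion stops.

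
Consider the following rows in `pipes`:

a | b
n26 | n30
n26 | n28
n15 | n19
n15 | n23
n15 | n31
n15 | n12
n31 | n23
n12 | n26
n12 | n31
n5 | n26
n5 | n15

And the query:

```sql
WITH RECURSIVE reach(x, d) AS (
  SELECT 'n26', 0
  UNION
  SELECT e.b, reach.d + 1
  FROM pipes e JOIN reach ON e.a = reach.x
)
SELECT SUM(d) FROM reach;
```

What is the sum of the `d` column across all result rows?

Base: (n26, d=0).
Iteration 1: edges from {n26} -> (n28, d=1), (n30, d=1).
Iteration 2: no outgoing edges from {n28,n30}; recursion stops.
SUM(d) = 0 + 1 + 1 = 2.

2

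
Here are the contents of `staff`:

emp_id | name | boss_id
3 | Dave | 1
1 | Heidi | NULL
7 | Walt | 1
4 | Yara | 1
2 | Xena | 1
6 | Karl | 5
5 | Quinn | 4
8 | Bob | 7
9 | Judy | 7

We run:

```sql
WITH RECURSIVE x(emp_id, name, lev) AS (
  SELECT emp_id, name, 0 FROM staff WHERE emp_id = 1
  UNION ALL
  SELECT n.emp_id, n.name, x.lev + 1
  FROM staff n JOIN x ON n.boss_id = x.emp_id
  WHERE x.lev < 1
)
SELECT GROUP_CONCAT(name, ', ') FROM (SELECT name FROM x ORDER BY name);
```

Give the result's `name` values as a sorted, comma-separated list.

Dave, Heidi, Walt, Xena, Yara

Base: emp_id=1 (Heidi) at lev 0.
Iteration 1: rows with boss_id in {1} -> Xena (id 2, lev 1), Dave (id 3, lev 1), Yara (id 4, lev 1), Walt (id 7, lev 1).
Iteration 2: lev < 1 fails for all current rows; recursion stops.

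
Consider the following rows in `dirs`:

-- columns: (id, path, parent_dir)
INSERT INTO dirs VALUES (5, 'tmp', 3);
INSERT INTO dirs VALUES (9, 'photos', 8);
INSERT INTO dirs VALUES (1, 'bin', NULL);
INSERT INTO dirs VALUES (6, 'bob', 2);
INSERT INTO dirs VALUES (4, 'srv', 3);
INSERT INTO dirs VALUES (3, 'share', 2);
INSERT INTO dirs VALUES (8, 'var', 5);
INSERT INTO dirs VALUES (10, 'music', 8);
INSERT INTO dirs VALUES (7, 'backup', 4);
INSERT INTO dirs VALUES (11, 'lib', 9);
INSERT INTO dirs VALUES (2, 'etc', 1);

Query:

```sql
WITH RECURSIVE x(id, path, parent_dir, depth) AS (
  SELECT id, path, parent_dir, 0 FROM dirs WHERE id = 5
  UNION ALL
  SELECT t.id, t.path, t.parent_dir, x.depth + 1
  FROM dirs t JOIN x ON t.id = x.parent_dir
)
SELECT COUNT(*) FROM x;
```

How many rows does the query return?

4

Base: id=5 (tmp), parent_dir=3, depth 0.
Iteration 1: join on id=3 -> share (id 3, parent_dir=2, depth 1).
Iteration 2: join on id=2 -> etc (id 2, parent_dir=1, depth 2).
Iteration 3: join on id=1 -> bin (id 1, parent_dir=NULL, depth 3).
Iteration 4: parent_dir is NULL; no match; recursion stops.
Total rows emitted: 4.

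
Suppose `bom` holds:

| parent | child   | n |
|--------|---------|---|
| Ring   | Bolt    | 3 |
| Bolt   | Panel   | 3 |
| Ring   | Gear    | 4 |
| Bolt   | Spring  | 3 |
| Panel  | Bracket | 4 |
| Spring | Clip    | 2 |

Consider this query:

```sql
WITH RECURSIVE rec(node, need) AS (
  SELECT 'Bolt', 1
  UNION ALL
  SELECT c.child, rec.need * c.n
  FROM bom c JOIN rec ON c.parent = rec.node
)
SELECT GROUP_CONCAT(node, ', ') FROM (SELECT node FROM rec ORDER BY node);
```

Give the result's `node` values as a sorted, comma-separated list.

Bolt, Bracket, Clip, Panel, Spring

Base: (Bolt, need=1).
Iteration 1: components of {Bolt} -> Panel = 1*3 = 3, Spring = 1*3 = 3.
Iteration 2: components of {Panel,Spring} -> Bracket = 3*4 = 12, Clip = 3*2 = 6.
Iteration 3: no further components; recursion stops.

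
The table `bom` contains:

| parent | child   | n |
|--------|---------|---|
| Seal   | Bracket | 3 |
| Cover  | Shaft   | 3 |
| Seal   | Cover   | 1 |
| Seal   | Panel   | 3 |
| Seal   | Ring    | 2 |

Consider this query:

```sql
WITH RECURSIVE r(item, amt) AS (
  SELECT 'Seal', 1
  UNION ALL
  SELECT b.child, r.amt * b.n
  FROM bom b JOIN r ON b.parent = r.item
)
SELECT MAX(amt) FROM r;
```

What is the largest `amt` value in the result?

3

Base: (Seal, amt=1).
Iteration 1: components of {Seal} -> Bracket = 1*3 = 3, Cover = 1*1 = 1, Panel = 1*3 = 3, Ring = 1*2 = 2.
Iteration 2: components of {Bracket,Cover,Panel,Ring} -> Shaft = 1*3 = 3.
Iteration 3: no further components; recursion stops.
amt values: 1, 3, 3, 1, 2, 3; the maximum is 3.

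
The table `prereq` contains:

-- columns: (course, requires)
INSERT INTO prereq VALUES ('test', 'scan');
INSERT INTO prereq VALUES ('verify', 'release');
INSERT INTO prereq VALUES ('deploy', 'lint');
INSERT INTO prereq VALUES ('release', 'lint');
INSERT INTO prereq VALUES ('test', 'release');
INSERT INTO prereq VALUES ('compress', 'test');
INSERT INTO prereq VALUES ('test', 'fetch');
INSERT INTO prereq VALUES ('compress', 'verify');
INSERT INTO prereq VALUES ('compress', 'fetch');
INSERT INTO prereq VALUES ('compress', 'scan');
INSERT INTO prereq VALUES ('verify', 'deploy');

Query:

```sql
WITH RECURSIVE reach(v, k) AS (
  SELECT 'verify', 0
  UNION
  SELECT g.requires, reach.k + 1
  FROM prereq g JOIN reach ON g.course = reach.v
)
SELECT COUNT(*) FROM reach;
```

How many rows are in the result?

Base: (verify, k=0).
Iteration 1: edges from {verify} -> (deploy, k=1), (release, k=1).
Iteration 2: edges from {deploy,release} -> (lint, k=2). [UNION drops 1 duplicate row(s)]
Iteration 3: no outgoing edges from {lint}; recursion stops.
Total rows emitted: 4.

4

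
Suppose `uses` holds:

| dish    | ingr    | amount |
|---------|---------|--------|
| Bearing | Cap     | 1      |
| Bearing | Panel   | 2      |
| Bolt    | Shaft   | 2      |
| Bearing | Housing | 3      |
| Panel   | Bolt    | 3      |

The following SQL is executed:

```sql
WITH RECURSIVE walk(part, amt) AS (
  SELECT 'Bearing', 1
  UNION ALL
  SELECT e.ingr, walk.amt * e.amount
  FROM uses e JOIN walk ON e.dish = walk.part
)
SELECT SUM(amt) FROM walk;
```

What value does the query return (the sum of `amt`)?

25

Base: (Bearing, amt=1).
Iteration 1: components of {Bearing} -> Cap = 1*1 = 1, Housing = 1*3 = 3, Panel = 1*2 = 2.
Iteration 2: components of {Cap,Housing,Panel} -> Bolt = 2*3 = 6.
Iteration 3: components of {Bolt} -> Shaft = 6*2 = 12.
Iteration 4: no further components; recursion stops.
SUM(amt) = 1 + 3 + 2 + 1 + 6 + 12 = 25.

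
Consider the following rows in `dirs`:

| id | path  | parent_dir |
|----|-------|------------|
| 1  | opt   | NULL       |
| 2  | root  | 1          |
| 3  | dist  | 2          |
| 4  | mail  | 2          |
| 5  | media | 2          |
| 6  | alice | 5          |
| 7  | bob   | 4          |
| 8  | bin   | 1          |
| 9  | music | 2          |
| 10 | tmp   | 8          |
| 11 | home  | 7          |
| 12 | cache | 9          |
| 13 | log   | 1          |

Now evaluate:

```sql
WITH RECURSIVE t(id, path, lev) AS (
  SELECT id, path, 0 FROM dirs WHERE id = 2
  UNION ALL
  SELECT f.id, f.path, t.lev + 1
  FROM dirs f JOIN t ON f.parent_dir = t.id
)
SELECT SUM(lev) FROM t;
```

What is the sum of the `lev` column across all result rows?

Base: id=2 (root) at lev 0.
Iteration 1: rows with parent_dir in {2} -> dist (id 3, lev 1), mail (id 4, lev 1), media (id 5, lev 1), music (id 9, lev 1).
Iteration 2: rows with parent_dir in {3,4,5,9} -> alice (id 6, lev 2), bob (id 7, lev 2), cache (id 12, lev 2).
Iteration 3: rows with parent_dir in {6,7,12} -> home (id 11, lev 3).
Iteration 4: no rows with parent_dir in {11}; recursion stops.
SUM(lev) = 0 + 1 + 1 + 1 + 1 + 2 + 2 + 2 + 3 = 13.

13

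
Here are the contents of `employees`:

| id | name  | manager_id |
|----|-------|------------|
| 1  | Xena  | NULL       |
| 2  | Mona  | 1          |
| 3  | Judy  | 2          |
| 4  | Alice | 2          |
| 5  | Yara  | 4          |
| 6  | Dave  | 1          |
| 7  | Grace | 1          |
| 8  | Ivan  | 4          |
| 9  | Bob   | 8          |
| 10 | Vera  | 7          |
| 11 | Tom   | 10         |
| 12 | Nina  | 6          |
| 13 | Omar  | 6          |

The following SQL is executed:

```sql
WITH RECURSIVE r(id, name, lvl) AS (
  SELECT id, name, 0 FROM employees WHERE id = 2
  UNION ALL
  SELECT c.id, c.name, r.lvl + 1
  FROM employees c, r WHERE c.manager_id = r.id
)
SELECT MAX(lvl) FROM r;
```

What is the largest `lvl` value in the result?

Base: id=2 (Mona) at lvl 0.
Iteration 1: rows with manager_id in {2} -> Judy (id 3, lvl 1), Alice (id 4, lvl 1).
Iteration 2: rows with manager_id in {3,4} -> Yara (id 5, lvl 2), Ivan (id 8, lvl 2).
Iteration 3: rows with manager_id in {5,8} -> Bob (id 9, lvl 3).
Iteration 4: no rows with manager_id in {9}; recursion stops.
lvl values: 0, 1, 1, 2, 2, 3; the maximum is 3.

3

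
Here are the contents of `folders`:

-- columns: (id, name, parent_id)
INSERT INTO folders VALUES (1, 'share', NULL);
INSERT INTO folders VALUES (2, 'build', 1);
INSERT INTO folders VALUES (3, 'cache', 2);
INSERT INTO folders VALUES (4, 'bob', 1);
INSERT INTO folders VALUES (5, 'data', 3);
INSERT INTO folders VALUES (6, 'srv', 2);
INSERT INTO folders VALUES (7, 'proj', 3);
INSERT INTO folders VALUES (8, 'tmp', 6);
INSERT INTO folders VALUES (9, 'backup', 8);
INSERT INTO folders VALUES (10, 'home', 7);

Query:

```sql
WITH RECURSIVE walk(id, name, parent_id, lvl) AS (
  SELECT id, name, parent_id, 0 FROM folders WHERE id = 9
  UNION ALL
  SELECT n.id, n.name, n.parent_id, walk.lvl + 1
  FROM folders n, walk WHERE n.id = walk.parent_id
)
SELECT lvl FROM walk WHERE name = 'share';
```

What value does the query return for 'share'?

4

Base: id=9 (backup), parent_id=8, lvl 0.
Iteration 1: join on id=8 -> tmp (id 8, parent_id=6, lvl 1).
Iteration 2: join on id=6 -> srv (id 6, parent_id=2, lvl 2).
Iteration 3: join on id=2 -> build (id 2, parent_id=1, lvl 3).
Iteration 4: join on id=1 -> share (id 1, parent_id=NULL, lvl 4).
Iteration 5: parent_id is NULL; no match; recursion stops.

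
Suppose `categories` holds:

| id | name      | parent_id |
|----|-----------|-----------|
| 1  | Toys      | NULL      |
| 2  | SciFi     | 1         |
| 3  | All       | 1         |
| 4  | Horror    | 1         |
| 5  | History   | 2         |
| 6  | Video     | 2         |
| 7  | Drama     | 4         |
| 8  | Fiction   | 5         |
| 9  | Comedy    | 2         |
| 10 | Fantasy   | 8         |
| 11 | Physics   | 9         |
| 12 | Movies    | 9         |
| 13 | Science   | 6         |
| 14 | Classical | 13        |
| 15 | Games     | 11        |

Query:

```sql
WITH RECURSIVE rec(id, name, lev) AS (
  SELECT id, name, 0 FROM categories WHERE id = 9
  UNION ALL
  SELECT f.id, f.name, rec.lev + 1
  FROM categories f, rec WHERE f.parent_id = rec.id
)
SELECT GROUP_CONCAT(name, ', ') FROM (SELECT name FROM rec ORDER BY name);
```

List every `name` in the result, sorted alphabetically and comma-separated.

Comedy, Games, Movies, Physics

Base: id=9 (Comedy) at lev 0.
Iteration 1: rows with parent_id in {9} -> Physics (id 11, lev 1), Movies (id 12, lev 1).
Iteration 2: rows with parent_id in {11,12} -> Games (id 15, lev 2).
Iteration 3: no rows with parent_id in {15}; recursion stops.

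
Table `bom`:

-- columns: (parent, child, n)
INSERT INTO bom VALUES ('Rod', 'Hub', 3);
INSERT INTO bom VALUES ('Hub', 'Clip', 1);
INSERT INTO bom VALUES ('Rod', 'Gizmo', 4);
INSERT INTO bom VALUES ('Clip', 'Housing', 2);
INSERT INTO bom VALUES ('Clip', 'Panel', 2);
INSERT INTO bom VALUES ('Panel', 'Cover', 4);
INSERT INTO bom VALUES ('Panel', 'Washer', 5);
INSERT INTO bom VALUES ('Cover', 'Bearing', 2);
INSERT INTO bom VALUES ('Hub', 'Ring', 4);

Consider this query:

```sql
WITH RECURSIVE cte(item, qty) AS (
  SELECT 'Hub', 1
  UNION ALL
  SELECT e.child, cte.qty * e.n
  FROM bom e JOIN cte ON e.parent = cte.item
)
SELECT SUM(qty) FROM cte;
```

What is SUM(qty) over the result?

44

Base: (Hub, qty=1).
Iteration 1: components of {Hub} -> Clip = 1*1 = 1, Ring = 1*4 = 4.
Iteration 2: components of {Clip,Ring} -> Housing = 1*2 = 2, Panel = 1*2 = 2.
Iteration 3: components of {Housing,Panel} -> Cover = 2*4 = 8, Washer = 2*5 = 10.
Iteration 4: components of {Cover,Washer} -> Bearing = 8*2 = 16.
Iteration 5: no further components; recursion stops.
SUM(qty) = 1 + 1 + 4 + 2 + 2 + 8 + 10 + 16 = 44.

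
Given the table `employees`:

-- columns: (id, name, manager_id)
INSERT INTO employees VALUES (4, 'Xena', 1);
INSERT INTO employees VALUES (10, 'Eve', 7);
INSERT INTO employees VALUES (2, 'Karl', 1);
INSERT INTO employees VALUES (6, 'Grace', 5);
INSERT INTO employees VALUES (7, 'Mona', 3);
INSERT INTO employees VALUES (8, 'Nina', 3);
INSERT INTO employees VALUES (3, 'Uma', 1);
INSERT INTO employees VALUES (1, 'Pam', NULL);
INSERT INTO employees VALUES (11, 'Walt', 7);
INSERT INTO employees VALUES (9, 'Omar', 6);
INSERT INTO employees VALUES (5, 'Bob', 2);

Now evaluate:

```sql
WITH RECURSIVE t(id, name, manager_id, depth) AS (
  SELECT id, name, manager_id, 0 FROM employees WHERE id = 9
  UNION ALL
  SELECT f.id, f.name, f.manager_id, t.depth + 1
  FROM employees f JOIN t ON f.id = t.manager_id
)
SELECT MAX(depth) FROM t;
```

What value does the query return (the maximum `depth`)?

Base: id=9 (Omar), manager_id=6, depth 0.
Iteration 1: join on id=6 -> Grace (id 6, manager_id=5, depth 1).
Iteration 2: join on id=5 -> Bob (id 5, manager_id=2, depth 2).
Iteration 3: join on id=2 -> Karl (id 2, manager_id=1, depth 3).
Iteration 4: join on id=1 -> Pam (id 1, manager_id=NULL, depth 4).
Iteration 5: manager_id is NULL; no match; recursion stops.
depth values: 0, 1, 2, 3, 4; the maximum is 4.

4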